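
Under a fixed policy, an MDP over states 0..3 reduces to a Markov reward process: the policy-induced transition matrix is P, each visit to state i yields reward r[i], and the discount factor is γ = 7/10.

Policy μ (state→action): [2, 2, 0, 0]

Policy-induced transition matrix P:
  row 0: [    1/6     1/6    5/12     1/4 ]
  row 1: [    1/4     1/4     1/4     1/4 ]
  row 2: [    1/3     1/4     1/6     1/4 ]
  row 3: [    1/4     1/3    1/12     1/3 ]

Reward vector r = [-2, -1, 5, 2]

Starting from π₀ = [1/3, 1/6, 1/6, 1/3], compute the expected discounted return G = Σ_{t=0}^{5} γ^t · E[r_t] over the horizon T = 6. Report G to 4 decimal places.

G = 2.5233

t=0: π = [0.3333, 0.1667, 0.1667, 0.3333], E[r] = 0.6667, γ^t·E[r] = 0.666667, running G = 0.666667
t=1: π = [0.2361, 0.2500, 0.2361, 0.2778], E[r] = 1.0139, γ^t·E[r] = 0.709722, running G = 1.376389
t=2: π = [0.2500, 0.2535, 0.2234, 0.2731], E[r] = 0.9097, γ^t·E[r] = 0.445764, running G = 1.822153
t=3: π = [0.2478, 0.2519, 0.2275, 0.2728], E[r] = 0.9357, γ^t·E[r] = 0.320934, running G = 2.143087
t=4: π = [0.2483, 0.2521, 0.2269, 0.2727], E[r] = 0.9311, γ^t·E[r] = 0.223565, running G = 2.366652
t=5: π = [0.2482, 0.2520, 0.2270, 0.2727], E[r] = 0.9321, γ^t·E[r] = 0.156660, running G = 2.523312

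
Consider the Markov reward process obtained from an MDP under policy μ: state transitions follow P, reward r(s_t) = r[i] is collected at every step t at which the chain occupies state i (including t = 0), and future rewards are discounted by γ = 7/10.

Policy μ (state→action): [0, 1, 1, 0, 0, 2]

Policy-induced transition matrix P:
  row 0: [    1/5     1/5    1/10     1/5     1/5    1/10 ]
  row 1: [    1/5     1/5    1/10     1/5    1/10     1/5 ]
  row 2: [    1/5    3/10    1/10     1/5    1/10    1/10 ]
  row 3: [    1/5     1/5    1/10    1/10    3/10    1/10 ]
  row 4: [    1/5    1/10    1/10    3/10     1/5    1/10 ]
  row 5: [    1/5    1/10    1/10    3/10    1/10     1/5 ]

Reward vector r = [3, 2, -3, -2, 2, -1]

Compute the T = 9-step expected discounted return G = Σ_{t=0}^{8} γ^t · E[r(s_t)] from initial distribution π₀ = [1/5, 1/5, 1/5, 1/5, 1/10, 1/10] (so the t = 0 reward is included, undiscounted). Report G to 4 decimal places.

t=0: π = [0.2000, 0.2000, 0.2000, 0.2000, 0.1000, 0.1000], E[r] = 0.1000, γ^t·E[r] = 0.100000, running G = 0.100000
t=1: π = [0.2000, 0.2000, 0.1000, 0.2000, 0.1700, 0.1300], E[r] = 0.5100, γ^t·E[r] = 0.357000, running G = 0.457000
t=2: π = [0.2000, 0.1800, 0.1000, 0.2100, 0.1770, 0.1330], E[r] = 0.4610, γ^t·E[r] = 0.225890, running G = 0.682890
t=3: π = [0.2000, 0.1790, 0.1000, 0.2100, 0.1797, 0.1313], E[r] = 0.4661, γ^t·E[r] = 0.159872, running G = 0.842762
t=4: π = [0.2000, 0.1789, 0.1000, 0.2101, 0.1800, 0.1310], E[r] = 0.4665, γ^t·E[r] = 0.112009, running G = 0.954771
t=5: π = [0.2000, 0.1789, 0.1000, 0.2101, 0.1800, 0.1310], E[r] = 0.4667, γ^t·E[r] = 0.078432, running G = 1.033203
t=6: π = [0.2000, 0.1789, 0.1000, 0.2101, 0.1800, 0.1310], E[r] = 0.4667, γ^t·E[r] = 0.054903, running G = 1.088106
t=7: π = [0.2000, 0.1789, 0.1000, 0.2101, 0.1800, 0.1310], E[r] = 0.4667, γ^t·E[r] = 0.038432, running G = 1.126538
t=8: π = [0.2000, 0.1789, 0.1000, 0.2101, 0.1800, 0.1310], E[r] = 0.4667, γ^t·E[r] = 0.026902, running G = 1.153440

G = 1.1534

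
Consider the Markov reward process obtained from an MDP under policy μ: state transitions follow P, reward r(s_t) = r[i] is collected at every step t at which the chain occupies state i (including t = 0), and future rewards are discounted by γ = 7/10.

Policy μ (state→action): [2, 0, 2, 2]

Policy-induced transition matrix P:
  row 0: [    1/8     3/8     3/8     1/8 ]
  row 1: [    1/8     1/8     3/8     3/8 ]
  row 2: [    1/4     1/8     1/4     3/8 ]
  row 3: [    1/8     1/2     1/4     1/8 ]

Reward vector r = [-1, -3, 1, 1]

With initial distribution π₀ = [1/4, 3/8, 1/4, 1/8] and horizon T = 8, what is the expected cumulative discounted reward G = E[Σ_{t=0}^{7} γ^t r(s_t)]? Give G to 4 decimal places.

G = -1.7465

t=0: π = [0.2500, 0.3750, 0.2500, 0.1250], E[r] = -1.0000, γ^t·E[r] = -1.000000, running G = -1.000000
t=1: π = [0.1563, 0.2344, 0.3281, 0.2813], E[r] = -0.2500, γ^t·E[r] = -0.175000, running G = -1.175000
t=2: π = [0.1660, 0.2695, 0.2988, 0.2656], E[r] = -0.4102, γ^t·E[r] = -0.200977, running G = -1.375977
t=3: π = [0.1624, 0.2661, 0.3044, 0.2671], E[r] = -0.3892, γ^t·E[r] = -0.133482, running G = -1.509458
t=4: π = [0.1631, 0.2657, 0.3036, 0.2676], E[r] = -0.3891, γ^t·E[r] = -0.093423, running G = -1.602881
t=5: π = [0.1629, 0.2661, 0.3036, 0.2673], E[r] = -0.3904, γ^t·E[r] = -0.065615, running G = -1.668496
t=6: π = [0.1630, 0.2660, 0.3036, 0.2674], E[r] = -0.3898, γ^t·E[r] = -0.045864, running G = -1.714360
t=7: π = [0.1630, 0.2660, 0.3036, 0.2674], E[r] = -0.3900, γ^t·E[r] = -0.032119, running G = -1.746479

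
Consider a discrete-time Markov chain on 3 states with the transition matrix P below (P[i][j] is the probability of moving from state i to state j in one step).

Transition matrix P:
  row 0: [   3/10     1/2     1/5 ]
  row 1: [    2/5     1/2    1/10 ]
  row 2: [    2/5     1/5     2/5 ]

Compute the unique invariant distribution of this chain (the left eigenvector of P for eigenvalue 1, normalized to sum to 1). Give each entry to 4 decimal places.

π = [0.3636, 0.4416, 0.1948]

Balance equations π_j = Σ_i π_i·P[i][j]:
  π_0 = 3/10·π_0 + 2/5·π_1 + 2/5·π_2
  π_1 = 1/2·π_0 + 1/2·π_1 + 1/5·π_2
  normalize: π_0 + π_1 + π_2 = 1
Solving the linear system gives exactly π = [4/11, 34/77, 15/77].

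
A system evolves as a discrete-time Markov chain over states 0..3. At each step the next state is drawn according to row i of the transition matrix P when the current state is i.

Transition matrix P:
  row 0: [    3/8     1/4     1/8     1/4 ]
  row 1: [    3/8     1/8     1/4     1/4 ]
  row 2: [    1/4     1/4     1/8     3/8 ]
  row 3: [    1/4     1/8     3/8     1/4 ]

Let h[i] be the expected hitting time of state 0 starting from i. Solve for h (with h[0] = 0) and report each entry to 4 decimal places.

h = [0.0000, 3.2457, 3.6571, 3.7029]

First-step conditioning: h[0] = 0; for i ≠ 0, h[i] = 1 + Σ_k P[i][k]·h[k].
  h[1] = 1 + 1/8·h[1] + 1/4·h[2] + 1/4·h[3]
  h[2] = 1 + 1/4·h[1] + 1/8·h[2] + 3/8·h[3]
  h[3] = 1 + 1/8·h[1] + 3/8·h[2] + 1/4·h[3]
Solving the 3×3 linear system over states ≠ 0 gives exactly h = [0, 568/175, 128/35, 648/175] (h[0] = 0 is the target).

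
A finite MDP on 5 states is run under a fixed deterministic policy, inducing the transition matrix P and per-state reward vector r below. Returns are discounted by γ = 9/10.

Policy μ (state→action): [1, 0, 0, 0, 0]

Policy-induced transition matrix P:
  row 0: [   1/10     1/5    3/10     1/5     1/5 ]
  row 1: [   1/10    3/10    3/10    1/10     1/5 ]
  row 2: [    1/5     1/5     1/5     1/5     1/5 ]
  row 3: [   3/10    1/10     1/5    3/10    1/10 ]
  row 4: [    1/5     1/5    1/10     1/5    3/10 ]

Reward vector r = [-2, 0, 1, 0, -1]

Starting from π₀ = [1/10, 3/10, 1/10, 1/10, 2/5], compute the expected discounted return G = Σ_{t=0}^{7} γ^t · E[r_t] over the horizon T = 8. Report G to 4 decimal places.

G = -2.1456

t=0: π = [0.1000, 0.3000, 0.1000, 0.1000, 0.4000], E[r] = -0.5000, γ^t·E[r] = -0.500000, running G = -0.500000
t=1: π = [0.1700, 0.2200, 0.2000, 0.1800, 0.2300], E[r] = -0.3700, γ^t·E[r] = -0.333000, running G = -0.833000
t=2: π = [0.1790, 0.2040, 0.2160, 0.1960, 0.2050], E[r] = -0.3470, γ^t·E[r] = -0.281070, running G = -1.114070
t=3: π = [0.1813, 0.2008, 0.2178, 0.1992, 0.2009], E[r] = -0.3457, γ^t·E[r] = -0.252015, running G = -1.366085
t=4: π = [0.1817, 0.2002, 0.2181, 0.1998, 0.2002], E[r] = -0.3455, γ^t·E[r] = -0.226663, running G = -1.592748
t=5: π = [0.1818, 0.2000, 0.2182, 0.2000, 0.2000], E[r] = -0.3455, γ^t·E[r] = -0.203989, running G = -1.796737
t=6: π = [0.1818, 0.2000, 0.2182, 0.2000, 0.2000], E[r] = -0.3455, γ^t·E[r] = -0.183589, running G = -1.980326
t=7: π = [0.1818, 0.2000, 0.2182, 0.2000, 0.2000], E[r] = -0.3455, γ^t·E[r] = -0.165230, running G = -2.145556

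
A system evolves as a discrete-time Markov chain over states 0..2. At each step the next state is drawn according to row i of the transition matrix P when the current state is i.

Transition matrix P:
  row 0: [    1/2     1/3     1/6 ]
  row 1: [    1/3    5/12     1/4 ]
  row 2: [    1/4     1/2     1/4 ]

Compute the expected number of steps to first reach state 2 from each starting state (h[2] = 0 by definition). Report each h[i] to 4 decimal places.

First-step conditioning: h[2] = 0; for i ≠ 2, h[i] = 1 + Σ_k P[i][k]·h[k].
  h[0] = 1 + 1/2·h[0] + 1/3·h[1]
  h[1] = 1 + 1/3·h[0] + 5/12·h[1]
Solving the 2×2 linear system over states ≠ 2 gives exactly h = [66/13, 60/13, 0] (h[2] = 0 is the target).

h = [5.0769, 4.6154, 0.0000]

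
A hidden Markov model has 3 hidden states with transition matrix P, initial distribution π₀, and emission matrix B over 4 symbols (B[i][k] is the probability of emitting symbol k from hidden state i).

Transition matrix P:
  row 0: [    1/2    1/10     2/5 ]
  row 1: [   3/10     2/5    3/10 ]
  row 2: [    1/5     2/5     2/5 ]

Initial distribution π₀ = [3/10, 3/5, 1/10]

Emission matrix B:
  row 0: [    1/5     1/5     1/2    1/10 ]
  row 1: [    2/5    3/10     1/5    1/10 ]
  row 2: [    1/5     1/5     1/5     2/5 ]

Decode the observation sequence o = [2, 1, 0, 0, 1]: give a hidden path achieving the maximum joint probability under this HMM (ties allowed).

path = [1, 1, 1, 1, 1]

t=0: δ = [1.500e-01, 1.200e-01, 2.000e-02]  (obs o_0=2)
t=1: δ = [1.500e-02, 1.440e-02, 1.200e-02]  ψ = [0, 1, 0]  (obs o_1=1)
t=2: δ = [1.500e-03, 2.304e-03, 1.200e-03]  ψ = [0, 1, 0]  (obs o_2=0)
t=3: δ = [1.500e-04, 3.686e-04, 1.382e-04]  ψ = [0, 1, 1]  (obs o_3=0)
t=4: δ = [2.212e-05, 4.424e-05, 2.212e-05]  ψ = [1, 1, 1]  (obs o_4=1)
backtrack: best end state = 1; path = [1, 1, 1, 1, 1]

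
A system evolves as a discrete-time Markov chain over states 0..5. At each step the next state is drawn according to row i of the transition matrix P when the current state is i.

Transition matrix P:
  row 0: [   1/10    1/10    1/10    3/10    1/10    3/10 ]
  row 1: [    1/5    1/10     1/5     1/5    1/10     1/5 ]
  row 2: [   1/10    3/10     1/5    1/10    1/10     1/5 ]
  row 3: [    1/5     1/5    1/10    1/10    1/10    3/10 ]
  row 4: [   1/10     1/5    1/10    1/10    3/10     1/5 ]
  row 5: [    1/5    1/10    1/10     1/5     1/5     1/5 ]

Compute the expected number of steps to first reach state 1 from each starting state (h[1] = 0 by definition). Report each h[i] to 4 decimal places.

h = [6.3978, 0.0000, 5.0958, 5.8646, 5.7328, 6.3858]

First-step conditioning: h[1] = 0; for i ≠ 1, h[i] = 1 + Σ_k P[i][k]·h[k].
  h[0] = 1 + 1/10·h[0] + 1/10·h[2] + 3/10·h[3] + 1/10·h[4] + 3/10·h[5]
  h[2] = 1 + 1/10·h[0] + 1/5·h[2] + 1/10·h[3] + 1/10·h[4] + 1/5·h[5]
  h[3] = 1 + 1/5·h[0] + 1/10·h[2] + 1/10·h[3] + 1/10·h[4] + 3/10·h[5]
  h[4] = 1 + 1/10·h[0] + 1/10·h[2] + 1/10·h[3] + 3/10·h[4] + 1/5·h[5]
  h[5] = 1 + 1/5·h[0] + 1/10·h[2] + 1/5·h[3] + 1/5·h[4] + 1/5·h[5]
Solving the 5×5 linear system over states ≠ 1 gives exactly h = [4005/626, 0, 1595/313, 14685/2504, 14355/2504, 7995/1252] (h[1] = 0 is the target).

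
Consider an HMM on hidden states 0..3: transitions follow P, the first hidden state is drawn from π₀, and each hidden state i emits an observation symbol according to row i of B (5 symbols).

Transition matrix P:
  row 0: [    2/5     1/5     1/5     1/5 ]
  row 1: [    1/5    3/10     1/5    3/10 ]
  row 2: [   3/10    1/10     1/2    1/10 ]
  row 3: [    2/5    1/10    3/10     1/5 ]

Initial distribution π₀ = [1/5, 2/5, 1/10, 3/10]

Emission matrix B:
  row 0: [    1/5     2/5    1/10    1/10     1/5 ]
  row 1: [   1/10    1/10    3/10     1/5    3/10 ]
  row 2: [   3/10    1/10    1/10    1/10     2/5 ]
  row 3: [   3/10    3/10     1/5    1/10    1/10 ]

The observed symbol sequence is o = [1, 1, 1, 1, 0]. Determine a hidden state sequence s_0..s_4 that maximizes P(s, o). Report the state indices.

path = [3, 0, 0, 0, 0]

t=0: δ = [8.000e-02, 4.000e-02, 1.000e-02, 9.000e-02]  (obs o_0=1)
t=1: δ = [1.440e-02, 1.600e-03, 2.700e-03, 5.400e-03]  ψ = [3, 0, 3, 3]  (obs o_1=1)
t=2: δ = [2.304e-03, 2.880e-04, 2.880e-04, 8.640e-04]  ψ = [0, 0, 0, 0]  (obs o_2=1)
t=3: δ = [3.686e-04, 4.608e-05, 4.608e-05, 1.382e-04]  ψ = [0, 0, 0, 0]  (obs o_3=1)
t=4: δ = [2.949e-05, 7.373e-06, 2.212e-05, 2.212e-05]  ψ = [0, 0, 0, 0]  (obs o_4=0)
backtrack: best end state = 0; path = [3, 0, 0, 0, 0]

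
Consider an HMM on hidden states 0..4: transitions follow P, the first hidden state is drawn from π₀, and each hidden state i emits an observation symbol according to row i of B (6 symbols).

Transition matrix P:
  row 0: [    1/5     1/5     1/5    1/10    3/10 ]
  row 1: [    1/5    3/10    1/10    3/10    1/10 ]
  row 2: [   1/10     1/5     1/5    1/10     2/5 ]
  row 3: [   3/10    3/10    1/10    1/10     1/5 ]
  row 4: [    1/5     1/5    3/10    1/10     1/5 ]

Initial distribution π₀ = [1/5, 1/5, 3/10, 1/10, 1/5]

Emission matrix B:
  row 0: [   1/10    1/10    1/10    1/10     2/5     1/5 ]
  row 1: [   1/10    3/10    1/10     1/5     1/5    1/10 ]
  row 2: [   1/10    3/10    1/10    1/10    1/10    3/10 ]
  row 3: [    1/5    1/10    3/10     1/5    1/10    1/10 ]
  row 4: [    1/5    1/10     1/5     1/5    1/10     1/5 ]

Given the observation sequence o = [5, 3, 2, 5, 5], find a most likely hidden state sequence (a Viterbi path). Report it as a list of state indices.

path = [2, 4, 4, 2, 4]

t=0: δ = [4.000e-02, 2.000e-02, 9.000e-02, 1.000e-02, 4.000e-02]  (obs o_0=5)
t=1: δ = [9.000e-04, 3.600e-03, 1.800e-03, 1.800e-03, 7.200e-03]  ψ = [2, 2, 2, 2, 2]  (obs o_1=3)
t=2: δ = [1.440e-04, 1.440e-04, 2.160e-04, 3.240e-04, 2.880e-04]  ψ = [4, 4, 4, 1, 4]  (obs o_2=2)
t=3: δ = [1.944e-05, 9.720e-06, 2.592e-05, 4.320e-06, 1.728e-05]  ψ = [3, 3, 4, 1, 2]  (obs o_3=5)
t=4: δ = [7.776e-07, 5.184e-07, 1.555e-06, 2.916e-07, 2.074e-06]  ψ = [0, 2, 2, 1, 2]  (obs o_4=5)
backtrack: best end state = 4; path = [2, 4, 4, 2, 4]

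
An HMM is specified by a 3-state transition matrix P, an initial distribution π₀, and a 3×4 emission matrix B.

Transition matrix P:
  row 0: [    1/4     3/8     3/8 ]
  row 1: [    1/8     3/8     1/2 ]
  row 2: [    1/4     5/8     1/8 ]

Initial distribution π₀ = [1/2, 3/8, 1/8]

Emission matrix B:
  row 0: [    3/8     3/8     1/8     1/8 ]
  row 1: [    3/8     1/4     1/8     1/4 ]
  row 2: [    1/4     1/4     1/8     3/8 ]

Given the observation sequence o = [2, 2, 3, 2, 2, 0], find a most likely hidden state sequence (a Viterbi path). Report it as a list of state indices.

path = [0, 1, 2, 1, 2, 1]

t=0: δ = [6.250e-02, 4.688e-02, 1.562e-02]  (obs o_0=2)
t=1: δ = [1.953e-03, 2.930e-03, 2.930e-03]  ψ = [0, 0, 0]  (obs o_1=2)
t=2: δ = [9.155e-05, 4.578e-04, 5.493e-04]  ψ = [2, 2, 1]  (obs o_2=3)
t=3: δ = [1.717e-05, 4.292e-05, 2.861e-05]  ψ = [2, 2, 1]  (obs o_3=2)
t=4: δ = [8.941e-07, 2.235e-06, 2.682e-06]  ψ = [2, 2, 1]  (obs o_4=2)
t=5: δ = [2.515e-07, 6.286e-07, 2.794e-07]  ψ = [2, 2, 1]  (obs o_5=0)
backtrack: best end state = 1; path = [0, 1, 2, 1, 2, 1]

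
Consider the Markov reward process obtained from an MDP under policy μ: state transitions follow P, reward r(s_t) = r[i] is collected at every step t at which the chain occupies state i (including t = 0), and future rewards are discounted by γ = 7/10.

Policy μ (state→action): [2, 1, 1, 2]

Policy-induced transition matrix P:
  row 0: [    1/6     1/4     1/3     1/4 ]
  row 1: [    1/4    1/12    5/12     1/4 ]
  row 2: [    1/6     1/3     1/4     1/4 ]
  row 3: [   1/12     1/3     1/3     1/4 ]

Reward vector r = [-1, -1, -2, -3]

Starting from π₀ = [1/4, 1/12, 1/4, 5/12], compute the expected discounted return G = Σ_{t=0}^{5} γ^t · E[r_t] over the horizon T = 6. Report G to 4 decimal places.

t=0: π = [0.2500, 0.0833, 0.2500, 0.4167], E[r] = -2.0833, γ^t·E[r] = -2.083333, running G = -2.083333
t=1: π = [0.1389, 0.2917, 0.3194, 0.2500], E[r] = -1.8194, γ^t·E[r] = -1.273611, running G = -3.356944
t=2: π = [0.1701, 0.2488, 0.3310, 0.2500], E[r] = -1.8310, γ^t·E[r] = -0.897199, running G = -4.254144
t=3: π = [0.1666, 0.2569, 0.3265, 0.2500], E[r] = -1.8265, γ^t·E[r] = -0.626484, running G = -4.880628
t=4: π = [0.1672, 0.2552, 0.3275, 0.2500], E[r] = -1.8275, γ^t·E[r] = -0.438792, running G = -5.319420
t=5: π = [0.1671, 0.2556, 0.3273, 0.2500], E[r] = -1.8273, γ^t·E[r] = -0.307115, running G = -5.626535

G = -5.6265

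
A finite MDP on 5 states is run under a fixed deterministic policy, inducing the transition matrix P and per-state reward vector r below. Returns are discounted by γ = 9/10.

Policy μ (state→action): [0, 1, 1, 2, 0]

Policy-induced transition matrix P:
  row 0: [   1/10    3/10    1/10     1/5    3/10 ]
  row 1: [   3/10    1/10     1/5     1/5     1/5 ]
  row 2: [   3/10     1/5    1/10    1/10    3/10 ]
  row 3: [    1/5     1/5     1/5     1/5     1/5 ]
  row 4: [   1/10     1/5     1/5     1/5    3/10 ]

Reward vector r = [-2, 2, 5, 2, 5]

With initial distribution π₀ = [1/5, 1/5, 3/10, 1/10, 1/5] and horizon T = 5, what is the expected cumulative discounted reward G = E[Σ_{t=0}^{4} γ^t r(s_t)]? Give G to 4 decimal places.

G = 10.4112

t=0: π = [0.2000, 0.2000, 0.3000, 0.1000, 0.2000], E[r] = 2.7000, γ^t·E[r] = 2.700000, running G = 2.700000
t=1: π = [0.2100, 0.2000, 0.1500, 0.1700, 0.2700], E[r] = 2.4200, γ^t·E[r] = 2.178000, running G = 4.878000
t=2: π = [0.1870, 0.2010, 0.1640, 0.1850, 0.2630], E[r] = 2.5330, γ^t·E[r] = 2.051730, running G = 6.929730
t=3: π = [0.1915, 0.1986, 0.1649, 0.1836, 0.2614], E[r] = 2.5129, γ^t·E[r] = 1.831904, running G = 8.761634
t=4: π = [0.1911, 0.1993, 0.1644, 0.1835, 0.2618], E[r] = 2.5142, γ^t·E[r] = 1.649553, running G = 10.411188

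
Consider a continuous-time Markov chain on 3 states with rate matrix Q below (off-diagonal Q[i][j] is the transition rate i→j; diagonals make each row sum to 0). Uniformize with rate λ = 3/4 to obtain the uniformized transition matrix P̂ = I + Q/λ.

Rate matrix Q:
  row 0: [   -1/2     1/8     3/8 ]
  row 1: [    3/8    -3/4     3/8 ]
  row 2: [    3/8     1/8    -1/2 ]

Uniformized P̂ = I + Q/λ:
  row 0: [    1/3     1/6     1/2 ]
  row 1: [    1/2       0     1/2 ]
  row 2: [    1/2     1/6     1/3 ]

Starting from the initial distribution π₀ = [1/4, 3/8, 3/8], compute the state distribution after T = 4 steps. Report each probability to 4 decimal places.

t=0: π = [0.2500, 0.3750, 0.3750]
t=1: π = [0.4583, 0.1042, 0.4375]
t=2: π = [0.4236, 0.1493, 0.4271]
t=3: π = [0.4294, 0.1418, 0.4288]
t=4: π = [0.4284, 0.1430, 0.4285]

π = [0.4284, 0.1430, 0.4285]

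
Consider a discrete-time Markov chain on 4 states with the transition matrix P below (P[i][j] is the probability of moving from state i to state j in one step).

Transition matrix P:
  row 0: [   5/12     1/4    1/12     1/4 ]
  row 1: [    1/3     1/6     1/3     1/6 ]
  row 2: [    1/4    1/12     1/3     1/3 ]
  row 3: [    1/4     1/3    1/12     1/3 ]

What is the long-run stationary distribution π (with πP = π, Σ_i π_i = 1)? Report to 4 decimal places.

π = [0.3223, 0.2230, 0.1854, 0.2693]

Balance equations π_j = Σ_i π_i·P[i][j]:
  π_0 = 5/12·π_0 + 1/3·π_1 + 1/4·π_2 + 1/4·π_3
  π_1 = 1/4·π_0 + 1/6·π_1 + 1/12·π_2 + 1/3·π_3
  π_2 = 1/12·π_0 + 1/3·π_1 + 1/3·π_2 + 1/12·π_3
  normalize: π_0 + π_1 + π_2 + π_3 = 1
Solving the linear system gives exactly π = [146/453, 101/453, 28/151, 122/453].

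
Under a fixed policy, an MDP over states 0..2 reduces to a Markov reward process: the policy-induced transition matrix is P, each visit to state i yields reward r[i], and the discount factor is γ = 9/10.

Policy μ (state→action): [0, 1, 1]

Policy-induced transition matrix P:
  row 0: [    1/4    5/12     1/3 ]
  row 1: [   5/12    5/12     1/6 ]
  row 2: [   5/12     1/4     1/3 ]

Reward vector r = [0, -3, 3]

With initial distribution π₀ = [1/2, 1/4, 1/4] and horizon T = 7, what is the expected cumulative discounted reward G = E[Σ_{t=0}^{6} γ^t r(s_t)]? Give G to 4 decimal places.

G = -1.2122

t=0: π = [0.5000, 0.2500, 0.2500], E[r] = 0.0000, γ^t·E[r] = 0.000000, running G = 0.000000
t=1: π = [0.3333, 0.3750, 0.2917], E[r] = -0.2500, γ^t·E[r] = -0.225000, running G = -0.225000
t=2: π = [0.3611, 0.3681, 0.2708], E[r] = -0.2917, γ^t·E[r] = -0.236250, running G = -0.461250
t=3: π = [0.3565, 0.3715, 0.2720], E[r] = -0.2986, γ^t·E[r] = -0.217688, running G = -0.678938
t=4: π = [0.3573, 0.3713, 0.2714], E[r] = -0.2998, γ^t·E[r] = -0.196678, running G = -0.875616
t=5: π = [0.3571, 0.3714, 0.2714], E[r] = -0.3000, γ^t·E[r] = -0.177124, running G = -1.052740
t=6: π = [0.3571, 0.3714, 0.2714], E[r] = -0.3000, γ^t·E[r] = -0.159429, running G = -1.212169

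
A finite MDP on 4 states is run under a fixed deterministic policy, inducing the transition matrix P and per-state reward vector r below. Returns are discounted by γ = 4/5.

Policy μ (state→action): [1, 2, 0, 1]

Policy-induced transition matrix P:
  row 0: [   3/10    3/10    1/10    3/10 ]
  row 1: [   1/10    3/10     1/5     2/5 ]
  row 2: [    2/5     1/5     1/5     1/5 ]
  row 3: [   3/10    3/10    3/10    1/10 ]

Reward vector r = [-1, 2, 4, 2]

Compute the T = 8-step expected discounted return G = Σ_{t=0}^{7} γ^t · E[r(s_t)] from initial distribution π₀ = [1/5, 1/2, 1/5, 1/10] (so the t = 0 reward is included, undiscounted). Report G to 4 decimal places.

G = 6.9819

t=0: π = [0.2000, 0.5000, 0.2000, 0.1000], E[r] = 1.8000, γ^t·E[r] = 1.800000, running G = 1.800000
t=1: π = [0.2200, 0.2800, 0.1900, 0.3100], E[r] = 1.7200, γ^t·E[r] = 1.376000, running G = 3.176000
t=2: π = [0.2630, 0.2810, 0.2090, 0.2470], E[r] = 1.6290, γ^t·E[r] = 1.042560, running G = 4.218560
t=3: π = [0.2647, 0.2791, 0.1984, 0.2578], E[r] = 1.6027, γ^t·E[r] = 0.820582, running G = 5.039142
t=4: π = [0.2640, 0.2802, 0.1993, 0.2565], E[r] = 1.6066, γ^t·E[r] = 0.658047, running G = 5.697189
t=5: π = [0.2639, 0.2801, 0.1992, 0.2568], E[r] = 1.6068, γ^t·E[r] = 0.526517, running G = 6.223706
t=6: π = [0.2639, 0.2801, 0.1993, 0.2567], E[r] = 1.6068, γ^t·E[r] = 0.421224, running G = 6.644930
t=7: π = [0.2639, 0.2801, 0.1993, 0.2567], E[r] = 1.6068, γ^t·E[r] = 0.336975, running G = 6.981905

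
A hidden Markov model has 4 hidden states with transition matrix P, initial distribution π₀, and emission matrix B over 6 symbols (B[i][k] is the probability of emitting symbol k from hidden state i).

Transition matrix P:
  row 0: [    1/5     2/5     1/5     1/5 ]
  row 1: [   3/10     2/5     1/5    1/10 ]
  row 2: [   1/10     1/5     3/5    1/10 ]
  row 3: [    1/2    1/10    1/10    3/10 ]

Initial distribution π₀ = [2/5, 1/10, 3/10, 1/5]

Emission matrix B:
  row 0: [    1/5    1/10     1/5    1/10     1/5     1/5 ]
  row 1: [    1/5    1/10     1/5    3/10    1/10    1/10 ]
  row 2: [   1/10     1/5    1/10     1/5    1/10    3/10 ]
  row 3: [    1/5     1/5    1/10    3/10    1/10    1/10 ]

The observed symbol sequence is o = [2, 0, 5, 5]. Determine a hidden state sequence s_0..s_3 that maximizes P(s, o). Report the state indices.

path = [0, 1, 2, 2]

t=0: δ = [8.000e-02, 2.000e-02, 3.000e-02, 2.000e-02]  (obs o_0=2)
t=1: δ = [3.200e-03, 6.400e-03, 1.800e-03, 3.200e-03]  ψ = [0, 0, 2, 0]  (obs o_1=0)
t=2: δ = [3.840e-04, 2.560e-04, 3.840e-04, 9.600e-05]  ψ = [1, 1, 1, 3]  (obs o_2=5)
t=3: δ = [1.536e-05, 1.536e-05, 6.912e-05, 7.680e-06]  ψ = [0, 0, 2, 0]  (obs o_3=5)
backtrack: best end state = 2; path = [0, 1, 2, 2]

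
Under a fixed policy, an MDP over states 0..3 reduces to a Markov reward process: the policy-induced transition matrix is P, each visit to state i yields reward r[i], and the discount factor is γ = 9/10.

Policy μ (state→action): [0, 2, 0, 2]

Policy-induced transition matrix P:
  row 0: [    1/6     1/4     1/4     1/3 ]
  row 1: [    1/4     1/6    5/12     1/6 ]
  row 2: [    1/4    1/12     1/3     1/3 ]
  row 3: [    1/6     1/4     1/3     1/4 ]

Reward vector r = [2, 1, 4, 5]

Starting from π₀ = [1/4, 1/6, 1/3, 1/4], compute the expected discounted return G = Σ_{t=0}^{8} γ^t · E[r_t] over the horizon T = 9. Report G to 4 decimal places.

G = 20.2802

t=0: π = [0.2500, 0.1667, 0.3333, 0.2500], E[r] = 3.2500, γ^t·E[r] = 3.250000, running G = 3.250000
t=1: π = [0.2083, 0.1806, 0.3264, 0.2847], E[r] = 3.3264, γ^t·E[r] = 2.993750, running G = 6.243750
t=2: π = [0.2089, 0.1806, 0.3310, 0.2795], E[r] = 3.3200, γ^t·E[r] = 2.689219, running G = 8.932969
t=3: π = [0.2093, 0.1798, 0.3310, 0.2799], E[r] = 3.3220, γ^t·E[r] = 2.421738, running G = 11.354707
t=4: π = [0.2092, 0.1799, 0.3309, 0.2800], E[r] = 3.3220, γ^t·E[r] = 2.179572, running G = 13.534279
t=5: π = [0.2092, 0.1799, 0.3309, 0.2800], E[r] = 3.3220, γ^t·E[r] = 1.961588, running G = 15.495867
t=6: π = [0.2092, 0.1799, 0.3309, 0.2800], E[r] = 3.3220, γ^t·E[r] = 1.765432, running G = 17.261299
t=7: π = [0.2092, 0.1799, 0.3309, 0.2800], E[r] = 3.3220, γ^t·E[r] = 1.588889, running G = 18.850188
t=8: π = [0.2092, 0.1799, 0.3309, 0.2800], E[r] = 3.3220, γ^t·E[r] = 1.430000, running G = 20.280188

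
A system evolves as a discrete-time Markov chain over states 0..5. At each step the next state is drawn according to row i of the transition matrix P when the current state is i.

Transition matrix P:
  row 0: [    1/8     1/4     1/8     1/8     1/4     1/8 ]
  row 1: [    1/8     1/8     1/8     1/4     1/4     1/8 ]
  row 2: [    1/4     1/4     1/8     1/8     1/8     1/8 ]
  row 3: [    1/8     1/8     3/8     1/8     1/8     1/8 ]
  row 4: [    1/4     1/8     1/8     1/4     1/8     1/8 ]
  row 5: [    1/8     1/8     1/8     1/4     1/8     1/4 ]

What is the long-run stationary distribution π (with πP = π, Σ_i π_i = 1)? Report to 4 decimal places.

Balance equations π_j = Σ_i π_i·P[i][j]:
  π_0 = 1/8·π_0 + 1/8·π_1 + 1/4·π_2 + 1/8·π_3 + 1/4·π_4 + 1/8·π_5
  π_1 = 1/4·π_0 + 1/8·π_1 + 1/4·π_2 + 1/8·π_3 + 1/8·π_4 + 1/8·π_5
  π_2 = 1/8·π_0 + 1/8·π_1 + 1/8·π_2 + 3/8·π_3 + 1/8·π_4 + 1/8·π_5
  π_3 = 1/8·π_0 + 1/4·π_1 + 1/8·π_2 + 1/8·π_3 + 1/4·π_4 + 1/4·π_5
  π_4 = 1/4·π_0 + 1/4·π_1 + 1/8·π_2 + 1/8·π_3 + 1/8·π_4 + 1/8·π_5
  normalize: π_0 + π_1 + π_2 + π_3 + π_4 + π_5 = 1
Solving the linear system gives exactly π = [6247/37352, 6249/37352, 6393/37352, 862/4669, 6231/37352, 1/7].

π = [0.1672, 0.1673, 0.1712, 0.1846, 0.1668, 0.1429]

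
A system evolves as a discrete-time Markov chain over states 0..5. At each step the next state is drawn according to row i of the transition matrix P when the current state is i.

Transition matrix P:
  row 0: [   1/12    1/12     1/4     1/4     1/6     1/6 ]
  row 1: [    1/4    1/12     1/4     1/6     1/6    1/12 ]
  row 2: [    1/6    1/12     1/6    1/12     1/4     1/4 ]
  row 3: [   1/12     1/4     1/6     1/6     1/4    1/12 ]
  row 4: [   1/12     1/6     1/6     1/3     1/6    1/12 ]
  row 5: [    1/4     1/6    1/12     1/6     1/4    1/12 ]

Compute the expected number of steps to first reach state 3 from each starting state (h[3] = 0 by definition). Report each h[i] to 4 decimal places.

h = [4.7037, 5.0751, 5.4125, 0.0000, 4.2630, 4.9512]

First-step conditioning: h[3] = 0; for i ≠ 3, h[i] = 1 + Σ_k P[i][k]·h[k].
  h[0] = 1 + 1/12·h[0] + 1/12·h[1] + 1/4·h[2] + 1/6·h[4] + 1/6·h[5]
  h[1] = 1 + 1/4·h[0] + 1/12·h[1] + 1/4·h[2] + 1/6·h[4] + 1/12·h[5]
  h[2] = 1 + 1/6·h[0] + 1/12·h[1] + 1/6·h[2] + 1/4·h[4] + 1/4·h[5]
  h[4] = 1 + 1/12·h[0] + 1/6·h[1] + 1/6·h[2] + 1/6·h[4] + 1/12·h[5]
  h[5] = 1 + 1/4·h[0] + 1/6·h[1] + 1/12·h[2] + 1/4·h[4] + 1/12·h[5]
Solving the 5×5 linear system over states ≠ 3 gives exactly h = [50184/10669, 54146/10669, 57746/10669, 0, 45482/10669, 52824/10669] (h[3] = 0 is the target).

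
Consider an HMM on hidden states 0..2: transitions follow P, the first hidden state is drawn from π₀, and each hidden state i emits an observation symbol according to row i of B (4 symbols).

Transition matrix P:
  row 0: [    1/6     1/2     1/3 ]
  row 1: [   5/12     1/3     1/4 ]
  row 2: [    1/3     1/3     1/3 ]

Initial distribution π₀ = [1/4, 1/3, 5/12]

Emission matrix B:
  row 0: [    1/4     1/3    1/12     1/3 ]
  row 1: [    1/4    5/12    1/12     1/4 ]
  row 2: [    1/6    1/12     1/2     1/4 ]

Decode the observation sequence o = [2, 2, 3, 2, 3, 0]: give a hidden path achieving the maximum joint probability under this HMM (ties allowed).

t=0: δ = [2.083e-02, 2.778e-02, 2.083e-01]  (obs o_0=2)
t=1: δ = [5.787e-03, 5.787e-03, 3.472e-02]  ψ = [2, 2, 2]  (obs o_1=2)
t=2: δ = [3.858e-03, 2.894e-03, 2.894e-03]  ψ = [2, 2, 2]  (obs o_2=3)
t=3: δ = [1.005e-04, 1.608e-04, 6.430e-04]  ψ = [1, 0, 0]  (obs o_3=2)
t=4: δ = [7.144e-05, 5.358e-05, 5.358e-05]  ψ = [2, 2, 2]  (obs o_4=3)
t=5: δ = [5.582e-06, 8.931e-06, 3.969e-06]  ψ = [1, 0, 0]  (obs o_5=0)
backtrack: best end state = 1; path = [2, 2, 0, 2, 0, 1]

path = [2, 2, 0, 2, 0, 1]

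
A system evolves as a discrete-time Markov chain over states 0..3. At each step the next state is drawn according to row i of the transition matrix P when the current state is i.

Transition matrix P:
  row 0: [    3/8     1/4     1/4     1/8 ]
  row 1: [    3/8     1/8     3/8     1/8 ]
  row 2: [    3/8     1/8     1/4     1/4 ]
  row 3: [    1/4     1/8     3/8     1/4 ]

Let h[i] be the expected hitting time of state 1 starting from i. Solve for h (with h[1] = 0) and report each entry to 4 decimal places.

First-step conditioning: h[1] = 0; for i ≠ 1, h[i] = 1 + Σ_k P[i][k]·h[k].
  h[0] = 1 + 3/8·h[0] + 1/4·h[2] + 1/8·h[3]
  h[2] = 1 + 3/8·h[0] + 1/4·h[2] + 1/4·h[3]
  h[3] = 1 + 1/4·h[0] + 3/8·h[2] + 1/4·h[3]
Solving the 3×3 linear system over states ≠ 1 gives exactly h = [88/17, 0, 504/85, 512/85] (h[1] = 0 is the target).

h = [5.1765, 0.0000, 5.9294, 6.0235]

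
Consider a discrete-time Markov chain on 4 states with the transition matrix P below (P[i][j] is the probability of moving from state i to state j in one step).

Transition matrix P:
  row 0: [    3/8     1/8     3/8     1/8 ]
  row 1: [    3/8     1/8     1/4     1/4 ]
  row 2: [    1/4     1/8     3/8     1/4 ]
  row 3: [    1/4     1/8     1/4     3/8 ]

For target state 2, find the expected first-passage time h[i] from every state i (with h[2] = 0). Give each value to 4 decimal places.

h = [2.9767, 3.4109, 0.0000, 3.4729]

First-step conditioning: h[2] = 0; for i ≠ 2, h[i] = 1 + Σ_k P[i][k]·h[k].
  h[0] = 1 + 3/8·h[0] + 1/8·h[1] + 1/8·h[3]
  h[1] = 1 + 3/8·h[0] + 1/8·h[1] + 1/4·h[3]
  h[3] = 1 + 1/4·h[0] + 1/8·h[1] + 3/8·h[3]
Solving the 3×3 linear system over states ≠ 2 gives exactly h = [128/43, 440/129, 0, 448/129] (h[2] = 0 is the target).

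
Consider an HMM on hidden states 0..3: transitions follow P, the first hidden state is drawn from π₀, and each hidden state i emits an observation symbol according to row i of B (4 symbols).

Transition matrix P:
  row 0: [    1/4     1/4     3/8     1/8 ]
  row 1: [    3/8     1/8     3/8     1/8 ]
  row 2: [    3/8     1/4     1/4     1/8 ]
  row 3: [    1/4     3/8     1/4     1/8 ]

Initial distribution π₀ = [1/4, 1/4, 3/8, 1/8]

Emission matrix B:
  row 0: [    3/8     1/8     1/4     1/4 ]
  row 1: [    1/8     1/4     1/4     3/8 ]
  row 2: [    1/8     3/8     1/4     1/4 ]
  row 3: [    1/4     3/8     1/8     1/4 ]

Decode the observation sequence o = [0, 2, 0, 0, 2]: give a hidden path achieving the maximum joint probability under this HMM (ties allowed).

t=0: δ = [9.375e-02, 3.125e-02, 4.688e-02, 3.125e-02]  (obs o_0=0)
t=1: δ = [5.859e-03, 5.859e-03, 8.789e-03, 1.465e-03]  ψ = [0, 0, 0, 0]  (obs o_1=2)
t=2: δ = [1.236e-03, 2.747e-04, 2.747e-04, 2.747e-04]  ψ = [2, 2, 0, 2]  (obs o_2=0)
t=3: δ = [1.159e-04, 3.862e-05, 5.794e-05, 3.862e-05]  ψ = [0, 0, 0, 0]  (obs o_3=0)
t=4: δ = [7.242e-06, 7.242e-06, 1.086e-05, 1.810e-06]  ψ = [0, 0, 0, 0]  (obs o_4=2)
backtrack: best end state = 2; path = [0, 2, 0, 0, 2]

path = [0, 2, 0, 0, 2]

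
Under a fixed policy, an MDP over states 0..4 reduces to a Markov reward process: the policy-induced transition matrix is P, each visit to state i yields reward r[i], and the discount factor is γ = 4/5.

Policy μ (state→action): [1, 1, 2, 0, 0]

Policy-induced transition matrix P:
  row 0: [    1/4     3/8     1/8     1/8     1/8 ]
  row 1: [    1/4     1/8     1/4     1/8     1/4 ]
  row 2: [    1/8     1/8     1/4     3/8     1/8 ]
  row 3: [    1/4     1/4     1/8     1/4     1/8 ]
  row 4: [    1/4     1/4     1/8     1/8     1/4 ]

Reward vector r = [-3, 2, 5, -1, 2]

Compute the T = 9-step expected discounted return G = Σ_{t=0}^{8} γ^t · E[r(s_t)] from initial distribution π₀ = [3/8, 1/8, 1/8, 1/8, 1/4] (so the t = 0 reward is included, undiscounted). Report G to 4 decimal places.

G = 2.8034

t=0: π = [0.3750, 0.1250, 0.1250, 0.1250, 0.2500], E[r] = 0.1250, γ^t·E[r] = 0.125000, running G = 0.125000
t=1: π = [0.2344, 0.2656, 0.1563, 0.1719, 0.1719], E[r] = 0.7813, γ^t·E[r] = 0.625000, running G = 0.750000
t=2: π = [0.2305, 0.2266, 0.1777, 0.1855, 0.1797], E[r] = 0.8242, γ^t·E[r] = 0.527500, running G = 1.277500
t=3: π = [0.2278, 0.2283, 0.1755, 0.1926, 0.1758], E[r] = 0.8098, γ^t·E[r] = 0.414625, running G = 1.692125
t=4: π = [0.2281, 0.2280, 0.1755, 0.1930, 0.1755], E[r] = 0.8073, γ^t·E[r] = 0.330650, running G = 2.022775
t=5: π = [0.2281, 0.2281, 0.1754, 0.1930, 0.1754], E[r] = 0.8070, γ^t·E[r] = 0.264440, running G = 2.287215
t=6: π = [0.2281, 0.2281, 0.1754, 0.1930, 0.1754], E[r] = 0.8070, γ^t·E[r] = 0.211554, running G = 2.498769
t=7: π = [0.2281, 0.2281, 0.1754, 0.1930, 0.1754], E[r] = 0.8070, γ^t·E[r] = 0.169244, running G = 2.668013
t=8: π = [0.2281, 0.2281, 0.1754, 0.1930, 0.1754], E[r] = 0.8070, γ^t·E[r] = 0.135395, running G = 2.803408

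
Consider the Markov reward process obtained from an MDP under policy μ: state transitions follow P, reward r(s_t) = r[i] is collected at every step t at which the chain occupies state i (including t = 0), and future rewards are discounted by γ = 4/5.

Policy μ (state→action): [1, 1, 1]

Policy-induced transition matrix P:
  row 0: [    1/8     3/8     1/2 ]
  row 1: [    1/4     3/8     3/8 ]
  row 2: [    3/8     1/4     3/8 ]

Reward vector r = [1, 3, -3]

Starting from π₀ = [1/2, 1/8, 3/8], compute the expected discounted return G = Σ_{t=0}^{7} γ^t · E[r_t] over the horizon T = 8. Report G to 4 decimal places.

G = -0.2870

t=0: π = [0.5000, 0.1250, 0.3750], E[r] = -0.2500, γ^t·E[r] = -0.250000, running G = -0.250000
t=1: π = [0.2344, 0.3281, 0.4375], E[r] = -0.0938, γ^t·E[r] = -0.075000, running G = -0.325000
t=2: π = [0.2754, 0.3203, 0.4043], E[r] = 0.0234, γ^t·E[r] = 0.015000, running G = -0.310000
t=3: π = [0.2661, 0.3245, 0.4094], E[r] = 0.0112, γ^t·E[r] = 0.005750, running G = -0.304250
t=4: π = [0.2679, 0.3238, 0.4083], E[r] = 0.0146, γ^t·E[r] = 0.005975, running G = -0.298275
t=5: π = [0.2675, 0.3240, 0.4085], E[r] = 0.0140, γ^t·E[r] = 0.004580, running G = -0.293695
t=6: π = [0.2676, 0.3239, 0.4084], E[r] = 0.0141, γ^t·E[r] = 0.003698, running G = -0.289997
t=7: π = [0.2676, 0.3239, 0.4085], E[r] = 0.0141, γ^t·E[r] = 0.002953, running G = -0.287044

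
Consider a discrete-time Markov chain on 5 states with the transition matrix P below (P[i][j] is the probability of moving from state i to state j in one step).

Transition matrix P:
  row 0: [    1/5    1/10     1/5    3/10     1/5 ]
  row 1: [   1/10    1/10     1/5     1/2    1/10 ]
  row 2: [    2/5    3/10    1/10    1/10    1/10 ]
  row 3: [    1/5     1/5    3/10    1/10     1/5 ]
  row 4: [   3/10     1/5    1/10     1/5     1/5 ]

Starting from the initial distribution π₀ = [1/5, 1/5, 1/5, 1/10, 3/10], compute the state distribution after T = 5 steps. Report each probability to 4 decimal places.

π = [0.2362, 0.1775, 0.1884, 0.2344, 0.1635]

t=0: π = [0.2000, 0.2000, 0.2000, 0.1000, 0.3000]
t=1: π = [0.2500, 0.1800, 0.1600, 0.2500, 0.1600]
t=2: π = [0.2300, 0.1730, 0.1930, 0.2380, 0.1660]
t=3: π = [0.2379, 0.1790, 0.1879, 0.2318, 0.1634]
t=4: π = [0.2360, 0.1771, 0.1881, 0.2355, 0.1633]
t=5: π = [0.2362, 0.1775, 0.1884, 0.2344, 0.1635]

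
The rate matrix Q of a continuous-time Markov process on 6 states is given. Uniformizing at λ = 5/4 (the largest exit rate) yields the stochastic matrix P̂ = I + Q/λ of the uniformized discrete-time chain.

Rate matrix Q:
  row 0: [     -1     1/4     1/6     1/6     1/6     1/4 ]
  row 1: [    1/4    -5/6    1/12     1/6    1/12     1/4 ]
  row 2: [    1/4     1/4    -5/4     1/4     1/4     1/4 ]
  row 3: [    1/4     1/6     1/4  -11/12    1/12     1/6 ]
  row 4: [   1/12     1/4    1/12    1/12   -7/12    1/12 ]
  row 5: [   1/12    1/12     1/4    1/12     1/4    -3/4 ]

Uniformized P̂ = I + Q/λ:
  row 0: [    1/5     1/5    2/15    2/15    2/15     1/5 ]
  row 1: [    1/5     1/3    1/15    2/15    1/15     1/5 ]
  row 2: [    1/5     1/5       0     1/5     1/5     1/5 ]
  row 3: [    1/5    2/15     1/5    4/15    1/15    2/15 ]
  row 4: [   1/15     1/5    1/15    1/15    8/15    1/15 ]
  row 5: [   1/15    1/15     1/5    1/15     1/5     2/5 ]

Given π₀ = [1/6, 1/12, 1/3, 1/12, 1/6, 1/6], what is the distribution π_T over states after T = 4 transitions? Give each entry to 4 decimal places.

t=0: π = [0.1667, 0.0833, 0.3333, 0.0833, 0.1667, 0.1667]
t=1: π = [0.1556, 0.1833, 0.0889, 0.1444, 0.2222, 0.2056]
t=2: π = [0.1430, 0.1874, 0.1178, 0.1300, 0.2200, 0.2019]
t=3: π = [0.1438, 0.1894, 0.1126, 0.1304, 0.2215, 0.2024]
t=4: π = [0.1435, 0.1896, 0.1131, 0.1300, 0.2216, 0.2023]

π = [0.1435, 0.1896, 0.1131, 0.1300, 0.2216, 0.2023]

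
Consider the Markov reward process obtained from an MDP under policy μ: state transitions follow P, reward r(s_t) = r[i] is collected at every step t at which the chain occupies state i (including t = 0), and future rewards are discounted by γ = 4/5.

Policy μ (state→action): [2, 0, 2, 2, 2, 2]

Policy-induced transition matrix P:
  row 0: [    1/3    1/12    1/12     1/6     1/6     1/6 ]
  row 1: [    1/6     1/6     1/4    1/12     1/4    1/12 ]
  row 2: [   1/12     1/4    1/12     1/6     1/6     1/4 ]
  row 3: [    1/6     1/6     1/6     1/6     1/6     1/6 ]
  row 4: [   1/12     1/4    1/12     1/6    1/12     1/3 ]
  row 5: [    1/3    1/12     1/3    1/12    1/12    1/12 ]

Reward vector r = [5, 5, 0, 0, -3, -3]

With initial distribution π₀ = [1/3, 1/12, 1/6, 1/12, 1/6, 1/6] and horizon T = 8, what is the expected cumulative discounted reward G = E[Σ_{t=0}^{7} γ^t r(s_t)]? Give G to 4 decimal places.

t=0: π = [0.3333, 0.0833, 0.1667, 0.0833, 0.1667, 0.1667], E[r] = 1.0833, γ^t·E[r] = 1.083333, running G = 1.083333
t=1: π = [0.2222, 0.1528, 0.1458, 0.1458, 0.1458, 0.1875], E[r] = 0.8750, γ^t·E[r] = 0.700000, running G = 1.783333
t=2: π = [0.2106, 0.1568, 0.1678, 0.1383, 0.1516, 0.1748], E[r] = 0.8582, γ^t·E[r] = 0.549259, running G = 2.332593
t=3: π = [0.2043, 0.1612, 0.1647, 0.1390, 0.1525, 0.1783], E[r] = 0.8348, γ^t·E[r] = 0.427407, running G = 2.760000
t=4: π = [0.2040, 0.1612, 0.1664, 0.1384, 0.1525, 0.1775], E[r] = 0.8359, γ^t·E[r] = 0.342388, running G = 3.102388
t=5: π = [0.2037, 0.1614, 0.1661, 0.1384, 0.1526, 0.1777], E[r] = 0.8347, γ^t·E[r] = 0.273506, running G = 3.375895
t=6: π = [0.2037, 0.1614, 0.1662, 0.1384, 0.1526, 0.1777], E[r] = 0.8348, γ^t·E[r] = 0.218829, running G = 3.594724
t=7: π = [0.2037, 0.1615, 0.1662, 0.1384, 0.1526, 0.1777], E[r] = 0.8347, γ^t·E[r] = 0.175050, running G = 3.769774

G = 3.7698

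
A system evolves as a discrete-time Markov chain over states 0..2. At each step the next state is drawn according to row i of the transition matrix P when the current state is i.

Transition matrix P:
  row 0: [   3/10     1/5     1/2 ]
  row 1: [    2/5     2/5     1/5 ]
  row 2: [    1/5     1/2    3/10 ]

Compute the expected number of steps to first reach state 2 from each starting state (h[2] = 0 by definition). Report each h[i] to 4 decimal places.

First-step conditioning: h[2] = 0; for i ≠ 2, h[i] = 1 + Σ_k P[i][k]·h[k].
  h[0] = 1 + 3/10·h[0] + 1/5·h[1]
  h[1] = 1 + 2/5·h[0] + 2/5·h[1]
Solving the 2×2 linear system over states ≠ 2 gives exactly h = [40/17, 55/17, 0] (h[2] = 0 is the target).

h = [2.3529, 3.2353, 0.0000]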